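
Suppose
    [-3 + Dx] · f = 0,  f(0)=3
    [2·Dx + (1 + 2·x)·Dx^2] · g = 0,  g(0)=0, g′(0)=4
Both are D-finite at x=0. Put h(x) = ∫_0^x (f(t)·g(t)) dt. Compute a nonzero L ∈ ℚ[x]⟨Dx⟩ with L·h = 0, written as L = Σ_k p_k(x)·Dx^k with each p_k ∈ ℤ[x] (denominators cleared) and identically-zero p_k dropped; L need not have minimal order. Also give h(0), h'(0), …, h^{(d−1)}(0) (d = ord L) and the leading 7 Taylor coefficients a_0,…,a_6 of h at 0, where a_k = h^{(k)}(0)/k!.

f: a_k = 3, 9, 27/2, 27/2, 81/8, 243/40, 243/80, …
g: a_k = 0, 4, -4, 16/3, -8, 64/5, -64/3, …
L₀ := L_f ⊗_s L_g (sym. prod.), ord ≤ 2.
h=∫₀ˣh₀: take L = L₀·Dx.
L = (3 + 18·x)·Dx + (-4 - 12·x)·Dx^2 + (1 + 2·x)·Dx^3  (order 3).
h: a_k = 0, 0, 6, 8, 17/2, 24/5, 83/20, …
ICs: h(0) = 0, h′(0) = 0, h′′(0) = 12.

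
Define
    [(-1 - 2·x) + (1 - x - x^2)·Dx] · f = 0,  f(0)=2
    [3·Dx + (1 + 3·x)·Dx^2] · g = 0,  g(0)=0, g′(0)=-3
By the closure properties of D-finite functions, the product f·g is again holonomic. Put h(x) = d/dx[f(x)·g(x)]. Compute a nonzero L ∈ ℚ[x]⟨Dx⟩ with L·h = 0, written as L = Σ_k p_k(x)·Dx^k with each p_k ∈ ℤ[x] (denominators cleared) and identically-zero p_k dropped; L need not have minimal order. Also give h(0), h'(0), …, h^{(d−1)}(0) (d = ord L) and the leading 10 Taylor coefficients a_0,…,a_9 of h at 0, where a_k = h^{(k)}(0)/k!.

L = (102 + 270·x + 324·x^2) + (-3 + 93·x + 324·x^2 + 252·x^3)·Dx + (-5 - 22·x - 4·x^2 + 63·x^3 + 36·x^4)·Dx^2  (order 2).
h: a_k = -6, 6, -63, 90, -957/2, 5094/5, -38553/10, 352602/35, -923697/28, 658254/7, …
ICs: h(0) = -6, h′(0) = 6.

f: a_k = 2, 2, 4, 6, 10, 16, 26, 42, 68, 110, …
g: a_k = 0, -3, 9/2, -9, 81/4, -243/5, 243/2, -2187/7, 6561/8, -2187, …
f·g: L₀ = L_f ⊗_s L_g, ord ≤ 1·2.
h₀' ⇒ L via d/dx closure of L₀.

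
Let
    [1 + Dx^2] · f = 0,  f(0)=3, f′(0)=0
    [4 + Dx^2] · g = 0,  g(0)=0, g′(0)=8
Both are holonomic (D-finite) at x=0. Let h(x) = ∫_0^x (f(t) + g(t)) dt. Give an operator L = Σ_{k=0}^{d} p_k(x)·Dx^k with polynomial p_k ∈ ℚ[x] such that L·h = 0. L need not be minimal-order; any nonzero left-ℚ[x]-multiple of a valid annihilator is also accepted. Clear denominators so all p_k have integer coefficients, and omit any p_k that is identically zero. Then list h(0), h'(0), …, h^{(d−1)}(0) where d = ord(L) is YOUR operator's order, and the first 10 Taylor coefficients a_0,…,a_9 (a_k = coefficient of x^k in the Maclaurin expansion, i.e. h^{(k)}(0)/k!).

f: a_k = 3, 0, -3/2, 0, 1/8, 0, -1/240, 0, 1/13440, 0, …
g: a_k = 0, 8, 0, -16/3, 0, 16/15, 0, -32/315, 0, 16/2835, …
Weyl lclm of L_f,L_g ⇒ L₀ (ord ≤ 4).
h=∫h₀ ⇒ L = L₀·Dx.
L = 4·Dx + 5·Dx^3 + Dx^5  (order 5).
h: a_k = 0, 3, 4, -1/2, -4/3, 1/40, 8/45, -1/1680, -4/315, 1/120960, …
ICs: h(0) = 0, h′(0) = 3, h′′(0) = 8, h′′′(0) = -3, h′′′′(0) = -32.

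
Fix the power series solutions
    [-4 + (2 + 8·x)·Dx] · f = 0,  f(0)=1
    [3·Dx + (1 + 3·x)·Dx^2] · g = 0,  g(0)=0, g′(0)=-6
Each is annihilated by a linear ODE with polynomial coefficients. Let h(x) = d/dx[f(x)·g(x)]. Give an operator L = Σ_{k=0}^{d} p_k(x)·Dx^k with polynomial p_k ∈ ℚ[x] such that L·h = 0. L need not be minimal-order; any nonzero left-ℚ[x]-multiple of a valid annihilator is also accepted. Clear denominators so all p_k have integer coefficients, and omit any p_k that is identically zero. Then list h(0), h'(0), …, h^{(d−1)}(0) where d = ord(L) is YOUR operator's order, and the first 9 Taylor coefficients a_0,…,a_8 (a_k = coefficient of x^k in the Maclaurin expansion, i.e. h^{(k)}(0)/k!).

L = (4 + 24·x + 24·x^2) + (8 + 74·x + 216·x^2 + 192·x^3)·Dx + (1 + 13·x + 62·x^2 + 128·x^3 + 96·x^4)·Dx^2  (order 2).
h: a_k = -6, -6, 36, -150, 579, -10872/5, 40374/5, -1045314/35, 1546047/14, …
ICs: h(0) = -6, h′(0) = -6.

f: a_k = 1, 2, -2, 4, -10, 28, -84, 264, -858, …
g: a_k = 0, -6, 9, -18, 81/2, -486/5, 243, -4374/7, 6561/4, …
Sym-product of L_f,L_g gives L₀ (≤ ord 2).
Differentiate: ansatz ord ≤ ord L₀ ⇒ L.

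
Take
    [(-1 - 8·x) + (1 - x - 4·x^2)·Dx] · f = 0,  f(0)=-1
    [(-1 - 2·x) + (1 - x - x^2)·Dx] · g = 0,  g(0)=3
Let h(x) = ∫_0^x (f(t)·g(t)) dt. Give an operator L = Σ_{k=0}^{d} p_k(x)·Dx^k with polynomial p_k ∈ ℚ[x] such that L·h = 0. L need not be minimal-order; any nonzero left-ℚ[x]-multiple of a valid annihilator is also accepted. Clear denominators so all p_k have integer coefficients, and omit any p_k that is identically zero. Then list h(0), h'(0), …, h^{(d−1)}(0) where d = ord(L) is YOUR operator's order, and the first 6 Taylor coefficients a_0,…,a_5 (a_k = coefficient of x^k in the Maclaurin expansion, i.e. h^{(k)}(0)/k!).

L = (-2 - 8·x + 15·x^2 + 16·x^3)·Dx + (1 - 2·x - 4·x^2 + 5·x^3 + 4·x^4)·Dx^2  (order 2).
h: a_k = 0, -3, -3, -8, -57/4, -168/5, …
ICs: h(0) = 0, h′(0) = -3.

f: a_k = -1, -1, -5, -9, -29, -65, …
g: a_k = 3, 3, 6, 9, 15, 24, …
Sym-product of L_f,L_g gives L₀ (≤ ord 1).
∫: right-multiply L₀ by Dx.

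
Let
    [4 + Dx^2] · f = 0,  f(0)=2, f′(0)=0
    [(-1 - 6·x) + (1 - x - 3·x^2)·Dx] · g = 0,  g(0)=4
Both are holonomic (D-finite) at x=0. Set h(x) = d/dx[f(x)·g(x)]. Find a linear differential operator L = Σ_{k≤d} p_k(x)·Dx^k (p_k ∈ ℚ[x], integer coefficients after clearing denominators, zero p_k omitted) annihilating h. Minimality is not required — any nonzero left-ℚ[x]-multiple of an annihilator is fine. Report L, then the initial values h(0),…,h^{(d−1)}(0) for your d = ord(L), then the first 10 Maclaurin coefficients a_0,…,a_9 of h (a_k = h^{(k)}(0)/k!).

f: a_k = 2, 0, -4, 0, 4/3, 0, -8/45, 0, 4/315, 0, …
g: a_k = 4, 4, 16, 28, 76, 160, 388, 868, 2032, 4636, …
L₀ := L_f ⊗_s L_g (sym. prod.), ord ≤ 2.
h₀' ⇒ L via d/dx closure of L₀.
L = (10 - 16·x - 40·x^2 + 48·x^3 + 72·x^4) + (5 + 34·x + 36·x^2 + 72·x^3)·Dx + (-1 - x - x^2 + 12·x^3 + 18·x^4)·Dx^2  (order 2).
h: a_k = 8, 32, 120, 1120/3, 3200/3, 44336/15, 356776/45, 1315712/63, 1892648/35, 392364656/2835, …
ICs: h(0) = 8, h′(0) = 32.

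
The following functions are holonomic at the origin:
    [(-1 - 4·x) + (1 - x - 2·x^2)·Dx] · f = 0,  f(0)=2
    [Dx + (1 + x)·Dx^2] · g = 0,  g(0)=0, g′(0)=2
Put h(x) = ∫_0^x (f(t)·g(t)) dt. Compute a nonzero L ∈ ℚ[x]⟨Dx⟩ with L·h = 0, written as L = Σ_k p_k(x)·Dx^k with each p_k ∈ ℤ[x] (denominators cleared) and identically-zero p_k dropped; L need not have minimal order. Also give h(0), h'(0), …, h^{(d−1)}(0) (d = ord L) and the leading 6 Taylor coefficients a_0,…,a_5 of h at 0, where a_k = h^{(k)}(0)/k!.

f: a_k = 2, 2, 6, 10, 22, 42, …
g: a_k = 0, 2, -1, 2/3, -1/2, 2/5, …
h₀=f·g: eliminate ⇒ L₀, order ≤ 1·2.
∫: right-multiply L₀ by Dx.
L = (5 + 8·x)·Dx + (1 + 11·x + 10·x^2)·Dx^2 + (-1 + 3·x^2 + 2·x^3)·Dx^3  (order 3).
h: a_k = 0, 0, 2, 2/3, 17/6, 43/15, …
ICs: h(0) = 0, h′(0) = 0, h′′(0) = 4.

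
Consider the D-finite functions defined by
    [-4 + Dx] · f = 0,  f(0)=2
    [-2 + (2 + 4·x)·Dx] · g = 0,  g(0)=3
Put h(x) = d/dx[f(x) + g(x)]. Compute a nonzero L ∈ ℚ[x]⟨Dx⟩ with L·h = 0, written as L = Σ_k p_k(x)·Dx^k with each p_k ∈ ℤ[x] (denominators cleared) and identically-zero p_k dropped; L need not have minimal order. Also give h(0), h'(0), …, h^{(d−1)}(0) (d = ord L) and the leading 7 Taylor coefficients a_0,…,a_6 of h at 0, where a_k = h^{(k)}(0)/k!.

L = (-28 - 32·x) + (-13 - 64·x - 64·x^2)·Dx + (5 + 18·x + 16·x^2)·Dx^2  (order 2).
h: a_k = 11, 29, 137/2, 467/6, 2363/24, 5357/120, 63953/720, …
ICs: h(0) = 11, h′(0) = 29.

f: a_k = 2, 8, 16, 64/3, 64/3, 256/15, 512/45, …
g: a_k = 3, 3, -3/2, 3/2, -15/8, 21/8, -63/16, …
Sum ⇒ L₀ = lclm(L_f,L_g) in ℚ(x)⟨Dx⟩.
h=h₀': d/dx-closure on L₀ ⇒ L.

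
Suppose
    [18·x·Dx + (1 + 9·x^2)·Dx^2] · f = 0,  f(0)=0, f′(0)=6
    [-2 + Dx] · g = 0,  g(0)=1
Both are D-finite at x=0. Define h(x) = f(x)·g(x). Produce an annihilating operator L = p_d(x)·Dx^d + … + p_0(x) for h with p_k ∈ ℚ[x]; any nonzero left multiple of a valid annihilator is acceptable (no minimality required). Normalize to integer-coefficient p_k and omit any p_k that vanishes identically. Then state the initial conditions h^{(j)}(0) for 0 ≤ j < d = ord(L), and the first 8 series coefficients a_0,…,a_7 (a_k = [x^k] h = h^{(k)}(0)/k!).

f: a_k = 0, 6, 0, -18, 0, 486/5, 0, -4374/7, …
g: a_k = 1, 2, 2, 4/3, 2/3, 4/15, 4/45, 8/315, …
h₀=f·g: eliminate ⇒ L₀, order ≤ 2·1.
L = (4 - 36·x + 36·x^2) + (-4 + 18·x - 36·x^2)·Dx + (1 + 9·x^2)·Dx^2  (order 2).
h: a_k = 0, 6, 12, -6, -28, 326/5, 172, -46402/105, …
ICs: h(0) = 0, h′(0) = 6.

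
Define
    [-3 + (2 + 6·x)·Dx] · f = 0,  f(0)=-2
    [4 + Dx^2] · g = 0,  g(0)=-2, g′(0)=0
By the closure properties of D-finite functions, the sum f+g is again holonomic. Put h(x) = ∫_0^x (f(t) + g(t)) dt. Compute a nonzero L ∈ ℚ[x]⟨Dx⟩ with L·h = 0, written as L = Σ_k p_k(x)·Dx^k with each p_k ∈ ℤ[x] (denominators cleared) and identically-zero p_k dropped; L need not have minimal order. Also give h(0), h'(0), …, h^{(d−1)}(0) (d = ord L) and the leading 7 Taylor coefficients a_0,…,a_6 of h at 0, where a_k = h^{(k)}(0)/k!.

f: a_k = -2, -3, 9/4, -27/8, 405/64, -1701/128, 15309/512, …
g: a_k = -2, 0, 4, 0, -4/3, 0, 8/45, …
Weyl lclm of L_f,L_g ⇒ L₀ (ord ≤ 3).
h=∫₀ˣh₀: take L = L₀·Dx.
L = (-516 - 1152·x - 1728·x^2)·Dx + (56 + 936·x + 3456·x^2 + 3456·x^3)·Dx^2 + (-129 - 288·x - 432·x^2)·Dx^3 + (14 + 234·x + 864·x^2 + 864·x^3)·Dx^4  (order 4).
h: a_k = 0, -4, -3/2, 25/12, -27/32, 959/960, -567/256, …
ICs: h(0) = 0, h′(0) = -4, h′′(0) = -3, h′′′(0) = 25/2.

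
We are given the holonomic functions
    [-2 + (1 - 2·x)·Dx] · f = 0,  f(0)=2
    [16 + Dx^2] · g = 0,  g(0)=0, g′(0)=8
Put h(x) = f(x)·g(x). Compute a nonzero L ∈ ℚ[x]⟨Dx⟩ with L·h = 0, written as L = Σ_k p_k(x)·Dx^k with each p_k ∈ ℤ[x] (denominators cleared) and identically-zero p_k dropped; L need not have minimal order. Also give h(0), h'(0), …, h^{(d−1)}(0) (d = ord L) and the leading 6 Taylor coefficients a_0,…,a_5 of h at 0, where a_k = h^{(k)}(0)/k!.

f: a_k = 2, 4, 8, 16, 32, 64, …
g: a_k = 0, 8, 0, -64/3, 0, 256/15, …
Sym-product of L_f,L_g gives L₀ (≤ ord 2).
L = (-16 + 32·x) + 4·Dx + (-1 + 2·x)·Dx^2  (order 2).
h: a_k = 0, 16, 32, 64/3, 128/3, 1792/15, …
ICs: h(0) = 0, h′(0) = 16.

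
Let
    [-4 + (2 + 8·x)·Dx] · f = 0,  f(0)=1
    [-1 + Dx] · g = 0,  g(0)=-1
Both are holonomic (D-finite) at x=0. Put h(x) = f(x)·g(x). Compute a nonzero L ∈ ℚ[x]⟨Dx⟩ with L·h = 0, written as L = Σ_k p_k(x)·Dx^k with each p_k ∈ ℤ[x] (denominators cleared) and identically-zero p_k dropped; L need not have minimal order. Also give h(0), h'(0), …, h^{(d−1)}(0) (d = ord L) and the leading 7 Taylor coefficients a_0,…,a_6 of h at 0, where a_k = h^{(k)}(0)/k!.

L = (-3 - 4·x) + (1 + 4·x)·Dx  (order 1).
h: a_k = -1, -3, -1/2, -19/6, 53/8, -2371/120, 43487/720, …
ICs: h(0) = -1.

f: a_k = 1, 2, -2, 4, -10, 28, -84, …
g: a_k = -1, -1, -1/2, -1/6, -1/24, -1/120, -1/720, …
L₀ := L_f ⊗_s L_g (sym. prod.), ord ≤ 1.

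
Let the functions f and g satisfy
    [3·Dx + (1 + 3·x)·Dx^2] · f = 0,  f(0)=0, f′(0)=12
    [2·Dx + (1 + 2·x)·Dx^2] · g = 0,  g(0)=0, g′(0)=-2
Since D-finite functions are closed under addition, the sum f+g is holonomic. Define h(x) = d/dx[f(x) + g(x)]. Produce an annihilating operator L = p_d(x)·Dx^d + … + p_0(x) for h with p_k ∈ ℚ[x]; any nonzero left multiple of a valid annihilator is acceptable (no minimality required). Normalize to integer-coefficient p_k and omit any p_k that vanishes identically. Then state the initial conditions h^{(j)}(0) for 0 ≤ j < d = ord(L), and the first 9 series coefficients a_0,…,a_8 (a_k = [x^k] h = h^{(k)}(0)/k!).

f: a_k = 0, 12, -18, 36, -81, 972/5, -486, 8748/7, -6561/2, …
g: a_k = 0, -2, 2, -8/3, 4, -32/5, 32/3, -128/7, 32, …
L₀ := lclm(L_f,L_g); ord L₀ ≤ 2+2.
h₀' ⇒ L via d/dx closure of L₀.
L = 12 + (10 + 24·x)·Dx + (1 + 5·x + 6·x^2)·Dx^2  (order 2).
h: a_k = 10, -32, 100, -308, 940, -2852, 8620, -25988, 78220, …
ICs: h(0) = 10, h′(0) = -32.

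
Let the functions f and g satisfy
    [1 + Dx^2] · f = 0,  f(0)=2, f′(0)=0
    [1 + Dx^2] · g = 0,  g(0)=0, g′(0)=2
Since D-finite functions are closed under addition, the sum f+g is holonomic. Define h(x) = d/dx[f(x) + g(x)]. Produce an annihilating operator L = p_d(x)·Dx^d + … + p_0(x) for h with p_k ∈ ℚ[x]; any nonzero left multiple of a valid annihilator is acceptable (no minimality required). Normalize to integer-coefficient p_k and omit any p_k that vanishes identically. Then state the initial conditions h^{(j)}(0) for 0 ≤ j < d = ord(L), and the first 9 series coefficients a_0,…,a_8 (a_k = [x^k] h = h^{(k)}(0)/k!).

L = 1 + Dx^2  (order 2).
h: a_k = 2, -2, -1, 1/3, 1/12, -1/60, -1/360, 1/2520, 1/20160, …
ICs: h(0) = 2, h′(0) = -2.

f: a_k = 2, 0, -1, 0, 1/12, 0, -1/360, 0, 1/20160, …
g: a_k = 0, 2, 0, -1/3, 0, 1/60, 0, -1/2520, 0, …
Weyl lclm of L_f,L_g ⇒ L₀ (ord ≤ 4).
h₀' ⇒ L via d/dx closure of L₀.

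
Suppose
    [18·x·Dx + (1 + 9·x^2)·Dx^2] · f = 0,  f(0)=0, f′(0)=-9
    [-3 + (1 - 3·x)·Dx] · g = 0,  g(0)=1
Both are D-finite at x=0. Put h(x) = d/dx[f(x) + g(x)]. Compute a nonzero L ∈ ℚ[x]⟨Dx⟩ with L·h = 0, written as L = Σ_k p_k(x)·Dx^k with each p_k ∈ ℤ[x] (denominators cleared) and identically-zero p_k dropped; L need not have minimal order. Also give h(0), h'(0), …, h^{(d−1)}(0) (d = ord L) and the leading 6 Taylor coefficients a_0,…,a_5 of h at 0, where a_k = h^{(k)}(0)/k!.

f: a_k = 0, -9, 0, 27, 0, -729/5, …
g: a_k = 1, 3, 9, 27, 81, 243, …
f+g: L₀ = lclm(L_f,L_g), ord ≤ 2+1.
Derive L from L₀ (diff closure).
L = (18 - 216·x - 486·x^2) + (-12 + 18·x - 108·x^2 - 486·x^3)·Dx + (1 - 81·x^4)·Dx^2  (order 2).
h: a_k = -6, 18, 162, 324, 486, 4374, …
ICs: h(0) = -6, h′(0) = 18.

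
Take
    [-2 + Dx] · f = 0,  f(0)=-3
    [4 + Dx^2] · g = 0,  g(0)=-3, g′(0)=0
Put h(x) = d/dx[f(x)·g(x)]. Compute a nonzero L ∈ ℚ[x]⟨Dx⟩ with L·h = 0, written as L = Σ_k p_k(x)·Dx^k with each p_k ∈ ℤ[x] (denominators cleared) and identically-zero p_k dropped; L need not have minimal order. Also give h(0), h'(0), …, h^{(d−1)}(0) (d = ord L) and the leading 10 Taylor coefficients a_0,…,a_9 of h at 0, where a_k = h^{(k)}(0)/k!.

L = 8 - 4·Dx + Dx^2  (order 2).
h: a_k = 18, 0, -72, -96, -48, 0, 64/5, 256/35, 64/35, 0, …
ICs: h(0) = 18, h′(0) = 0.

f: a_k = -3, -6, -6, -4, -2, -4/5, -4/15, -8/105, -2/105, -4/945, …
g: a_k = -3, 0, 6, 0, -2, 0, 4/15, 0, -2/105, 0, …
Product ⇒ symmetric product L₀, ord ≤ 2.
h=h₀': d/dx-closure on L₀ ⇒ L.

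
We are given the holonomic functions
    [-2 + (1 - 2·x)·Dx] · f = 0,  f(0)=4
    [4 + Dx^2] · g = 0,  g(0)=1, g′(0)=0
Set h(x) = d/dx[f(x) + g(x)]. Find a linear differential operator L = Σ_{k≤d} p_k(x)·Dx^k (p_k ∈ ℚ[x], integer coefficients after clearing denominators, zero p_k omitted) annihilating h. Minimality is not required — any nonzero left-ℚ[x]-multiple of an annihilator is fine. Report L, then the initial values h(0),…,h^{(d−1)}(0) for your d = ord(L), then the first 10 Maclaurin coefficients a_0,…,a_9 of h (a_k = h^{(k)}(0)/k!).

L = (208 - 64·x + 64·x^2) + (-28 + 72·x - 48·x^2 + 32·x^3)·Dx + (52 - 16·x + 16·x^2)·Dx^2 + (-7 + 18·x - 12·x^2 + 8·x^3)·Dx^3  (order 3).
h: a_k = 8, 28, 96, 776/3, 640, 23032/15, 3584, 2580496/315, 18432, 116121592/2835, …
ICs: h(0) = 8, h′(0) = 28, h′′(0) = 192.

f: a_k = 4, 8, 16, 32, 64, 128, 256, 512, 1024, 2048, …
g: a_k = 1, 0, -2, 0, 2/3, 0, -4/45, 0, 2/315, 0, …
h₀=f+g: left-lcm gives L₀, ord ≤ 3.
Derive L from L₀ (diff closure).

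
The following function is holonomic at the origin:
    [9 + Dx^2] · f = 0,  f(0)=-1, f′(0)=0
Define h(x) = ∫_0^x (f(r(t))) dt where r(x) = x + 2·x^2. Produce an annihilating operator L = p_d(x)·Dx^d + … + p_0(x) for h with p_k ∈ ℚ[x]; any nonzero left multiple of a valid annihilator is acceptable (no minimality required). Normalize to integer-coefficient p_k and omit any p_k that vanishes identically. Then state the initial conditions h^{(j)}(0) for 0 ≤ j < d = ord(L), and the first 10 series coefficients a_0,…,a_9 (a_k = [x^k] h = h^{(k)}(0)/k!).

f: a_k = -1, 0, 9/2, 0, -27/8, 0, 81/80, 0, -729/4480, 0, …
h₀=f(r): pull back L_f along r ⇒ L₀.
∫: right-multiply L₀ by Dx.
L = (9 + 108·x + 432·x^2 + 576·x^3)·Dx - 4·Dx^2 + (1 + 4·x)·Dx^3  (order 3).
h: a_k = 0, -1, 0, 3/2, 9/2, 117/40, -9/2, -6399/560, -1917/160, 3279/4480, …
ICs: h(0) = 0, h′(0) = -1, h′′(0) = 0.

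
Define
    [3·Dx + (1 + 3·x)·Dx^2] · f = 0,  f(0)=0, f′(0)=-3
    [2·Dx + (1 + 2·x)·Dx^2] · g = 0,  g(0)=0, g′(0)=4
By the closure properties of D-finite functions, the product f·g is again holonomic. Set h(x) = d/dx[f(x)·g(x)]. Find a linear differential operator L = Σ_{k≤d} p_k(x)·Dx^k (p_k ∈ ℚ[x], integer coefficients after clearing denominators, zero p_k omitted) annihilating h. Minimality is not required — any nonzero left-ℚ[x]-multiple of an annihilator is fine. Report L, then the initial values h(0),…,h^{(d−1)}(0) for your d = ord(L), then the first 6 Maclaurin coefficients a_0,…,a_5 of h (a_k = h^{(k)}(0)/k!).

L = (156 + 720·x + 864·x^2) + (310 + 2244·x + 5400·x^2 + 4320·x^3)·Dx + (88 + 860·x + 3132·x^2 + 5040·x^3 + 3024·x^4)·Dx^2 + (5 + 62·x + 305·x^2 + 744·x^3 + 900·x^4 + 432·x^5)·Dx^3  (order 3).
h: a_k = 0, -24, 90, -280, 825, -11934/5, …
ICs: h(0) = 0, h′(0) = -24, h′′(0) = 180.

f: a_k = 0, -3, 9/2, -9, 81/4, -243/5, …
g: a_k = 0, 4, -4, 16/3, -8, 64/5, …
h₀=f·g: eliminate ⇒ L₀, order ≤ 2·2.
Derive L from L₀ (diff closure).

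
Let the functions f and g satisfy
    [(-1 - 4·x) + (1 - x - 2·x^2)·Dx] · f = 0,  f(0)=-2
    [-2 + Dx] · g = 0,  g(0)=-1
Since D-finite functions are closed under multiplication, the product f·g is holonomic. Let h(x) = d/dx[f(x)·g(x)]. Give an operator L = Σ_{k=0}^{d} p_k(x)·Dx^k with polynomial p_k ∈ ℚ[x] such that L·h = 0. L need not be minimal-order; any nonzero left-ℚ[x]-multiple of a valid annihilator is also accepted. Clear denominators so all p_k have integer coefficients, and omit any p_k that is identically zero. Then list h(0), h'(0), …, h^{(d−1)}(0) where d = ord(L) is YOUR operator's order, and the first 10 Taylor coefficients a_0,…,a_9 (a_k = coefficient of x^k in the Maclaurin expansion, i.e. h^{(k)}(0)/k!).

f: a_k = -2, -2, -6, -10, -22, -42, -86, -170, -342, -682, …
g: a_k = -1, -2, -2, -4/3, -2/3, -4/15, -4/45, -8/315, -2/315, -4/2835, …
Sym-product of L_f,L_g gives L₀ (≤ ord 1).
h=h₀': d/dx-closure on L₀ ⇒ L.
L = (14 + 16·x - 12·x^2 - 16·x^3 + 16·x^4) + (-3 + x + 12·x^2 - 8·x^4)·Dx  (order 1).
h: a_k = 6, 28, 86, 232, 1738/3, 20884/15, 16234/5, 2338384/315, 751514/45, 35073212/945, …
ICs: h(0) = 6.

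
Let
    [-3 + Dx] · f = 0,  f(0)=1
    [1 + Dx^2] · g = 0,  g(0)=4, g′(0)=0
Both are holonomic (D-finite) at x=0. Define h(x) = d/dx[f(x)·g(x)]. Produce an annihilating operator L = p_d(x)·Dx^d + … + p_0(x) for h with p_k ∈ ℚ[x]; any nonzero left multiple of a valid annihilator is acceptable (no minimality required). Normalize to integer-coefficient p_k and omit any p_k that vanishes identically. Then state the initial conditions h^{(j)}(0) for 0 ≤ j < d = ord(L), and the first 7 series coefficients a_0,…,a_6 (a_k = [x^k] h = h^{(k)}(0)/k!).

f: a_k = 1, 3, 9/2, 9/2, 27/8, 81/40, 81/80, …
g: a_k = 4, 0, -2, 0, 1/6, 0, -1/180, …
h₀=f·g: eliminate ⇒ L₀, order ≤ 1·2.
Differentiate: ansatz ord ≤ ord L₀ ⇒ L.
L = 10 - 6·Dx + Dx^2  (order 2).
h: a_k = 12, 32, 36, 56/3, -2, -176/15, -166/15, …
ICs: h(0) = 12, h′(0) = 32.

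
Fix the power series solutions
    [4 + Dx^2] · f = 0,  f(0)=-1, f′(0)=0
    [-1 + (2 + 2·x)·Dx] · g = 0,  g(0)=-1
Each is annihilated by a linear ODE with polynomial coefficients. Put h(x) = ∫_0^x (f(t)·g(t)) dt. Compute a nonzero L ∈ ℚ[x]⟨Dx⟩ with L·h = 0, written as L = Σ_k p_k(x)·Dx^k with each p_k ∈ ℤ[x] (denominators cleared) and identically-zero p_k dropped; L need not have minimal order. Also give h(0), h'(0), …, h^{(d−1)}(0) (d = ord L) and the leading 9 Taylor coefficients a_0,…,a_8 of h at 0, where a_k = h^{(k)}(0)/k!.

L = (19 + 32·x + 16·x^2)·Dx + (-4 - 4·x)·Dx^2 + (4 + 8·x + 4·x^2)·Dx^3  (order 3).
h: a_k = 0, 1, 1/4, -17/24, -15/64, 337/1920, 181/4608, -5281/322560, -3811/737280, …
ICs: h(0) = 0, h′(0) = 1, h′′(0) = 1/2.

f: a_k = -1, 0, 2, 0, -2/3, 0, 4/45, 0, -2/315, …
g: a_k = -1, -1/2, 1/8, -1/16, 5/128, -7/256, 21/1024, -33/2048, 429/32768, …
h₀=f·g: eliminate ⇒ L₀, order ≤ 2·1.
∫: right-multiply L₀ by Dx.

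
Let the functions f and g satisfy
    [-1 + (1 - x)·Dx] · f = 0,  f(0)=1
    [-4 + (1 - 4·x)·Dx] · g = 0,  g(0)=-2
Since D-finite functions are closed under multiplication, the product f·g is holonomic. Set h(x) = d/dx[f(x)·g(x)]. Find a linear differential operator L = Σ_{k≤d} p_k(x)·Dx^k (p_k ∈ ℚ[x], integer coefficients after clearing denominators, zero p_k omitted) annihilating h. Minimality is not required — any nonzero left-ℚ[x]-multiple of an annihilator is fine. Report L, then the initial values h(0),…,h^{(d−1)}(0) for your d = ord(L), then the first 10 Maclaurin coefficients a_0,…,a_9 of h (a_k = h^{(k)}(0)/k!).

f: a_k = 1, 1, 1, 1, 1, 1, 1, 1, 1, 1, …
g: a_k = -2, -8, -32, -128, -512, -2048, -8192, -32768, -131072, -524288, …
L₀ := L_f ⊗_s L_g (sym. prod.), ord ≤ 1.
h=h₀': d/dx-closure on L₀ ⇒ L.
L = (42 - 120·x + 96·x^2) + (-5 + 33·x - 60·x^2 + 32·x^3)·Dx  (order 1).
h: a_k = -10, -84, -510, -2728, -13650, -65532, -305830, -1398096, -6291450, -27962020, …
ICs: h(0) = -10.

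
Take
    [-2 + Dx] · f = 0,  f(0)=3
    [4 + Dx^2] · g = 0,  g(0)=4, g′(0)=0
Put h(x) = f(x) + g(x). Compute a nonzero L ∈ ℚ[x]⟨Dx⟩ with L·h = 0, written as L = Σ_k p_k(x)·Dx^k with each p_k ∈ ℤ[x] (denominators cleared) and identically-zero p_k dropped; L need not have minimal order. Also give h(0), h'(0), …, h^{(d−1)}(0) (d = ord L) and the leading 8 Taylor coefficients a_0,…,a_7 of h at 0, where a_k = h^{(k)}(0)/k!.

L = -8 + 4·Dx - 2·Dx^2 + Dx^3  (order 3).
h: a_k = 7, 6, -2, 4, 14/3, 4/5, -4/45, 8/105, …
ICs: h(0) = 7, h′(0) = 6, h′′(0) = -4.

f: a_k = 3, 6, 6, 4, 2, 4/5, 4/15, 8/105, …
g: a_k = 4, 0, -8, 0, 8/3, 0, -16/45, 0, …
L₀ := lclm(L_f,L_g); ord L₀ ≤ 1+2.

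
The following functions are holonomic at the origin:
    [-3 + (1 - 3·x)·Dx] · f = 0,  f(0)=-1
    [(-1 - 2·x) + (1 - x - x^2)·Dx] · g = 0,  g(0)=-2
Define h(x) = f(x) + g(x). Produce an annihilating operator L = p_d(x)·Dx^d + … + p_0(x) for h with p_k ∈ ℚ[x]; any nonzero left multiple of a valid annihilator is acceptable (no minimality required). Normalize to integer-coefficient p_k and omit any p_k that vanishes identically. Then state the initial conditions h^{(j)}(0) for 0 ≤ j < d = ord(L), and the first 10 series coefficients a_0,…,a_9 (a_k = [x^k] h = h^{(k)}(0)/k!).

L = (-6 - 36·x + 18·x^2 - 18·x^3) + (14 - 18·x - 24·x^2 + 18·x^3 - 36·x^4)·Dx + (-2 + 10·x - 15·x^2 + 10·x^3 - 9·x^5)·Dx^2  (order 2).
h: a_k = -3, -5, -13, -33, -91, -259, -755, -2229, -6629, -19793, …
ICs: h(0) = -3, h′(0) = -5.

f: a_k = -1, -3, -9, -27, -81, -243, -729, -2187, -6561, -19683, …
g: a_k = -2, -2, -4, -6, -10, -16, -26, -42, -68, -110, …
h₀=f+g: left-lcm gives L₀, ord ≤ 2.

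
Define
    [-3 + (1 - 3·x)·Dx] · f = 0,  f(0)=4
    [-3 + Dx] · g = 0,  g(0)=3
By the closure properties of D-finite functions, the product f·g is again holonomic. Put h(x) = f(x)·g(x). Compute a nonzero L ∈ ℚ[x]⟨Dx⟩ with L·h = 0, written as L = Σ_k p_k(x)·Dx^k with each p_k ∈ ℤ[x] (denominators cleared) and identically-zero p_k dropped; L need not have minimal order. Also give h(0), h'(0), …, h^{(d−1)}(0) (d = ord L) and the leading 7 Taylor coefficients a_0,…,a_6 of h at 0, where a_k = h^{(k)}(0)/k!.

f: a_k = 4, 12, 36, 108, 324, 972, 2916, …
g: a_k = 3, 9, 27/2, 27/2, 81/8, 243/40, 243/80, …
Sym-product of L_f,L_g gives L₀ (≤ ord 1).
L = (6 - 9·x) + (-1 + 3·x)·Dx  (order 1).
h: a_k = 12, 72, 270, 864, 5265/2, 39609/5, 475551/20, …
ICs: h(0) = 12.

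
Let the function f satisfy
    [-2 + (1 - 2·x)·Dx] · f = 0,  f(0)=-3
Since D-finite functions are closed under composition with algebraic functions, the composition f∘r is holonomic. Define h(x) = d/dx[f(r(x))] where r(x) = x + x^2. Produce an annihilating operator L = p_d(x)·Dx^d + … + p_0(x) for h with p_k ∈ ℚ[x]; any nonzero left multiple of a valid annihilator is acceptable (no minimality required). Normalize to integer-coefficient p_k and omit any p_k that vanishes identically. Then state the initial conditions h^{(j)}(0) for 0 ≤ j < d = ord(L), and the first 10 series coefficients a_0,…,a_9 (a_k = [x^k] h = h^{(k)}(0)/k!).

f: a_k = -3, -6, -12, -24, -48, -96, -192, -384, -768, -1536, …
Substitute x→r, Dx→(1/r')Dx; clear ⇒ L₀.
Derive L from L₀ (diff closure).
L = (6 + 12·x + 12·x^2) + (-1 + 6·x^2 + 4·x^3)·Dx  (order 1).
h: a_k = -6, -36, -144, -528, -1800, -5904, -18816, -58752, -180576, -548160, …
ICs: h(0) = -6.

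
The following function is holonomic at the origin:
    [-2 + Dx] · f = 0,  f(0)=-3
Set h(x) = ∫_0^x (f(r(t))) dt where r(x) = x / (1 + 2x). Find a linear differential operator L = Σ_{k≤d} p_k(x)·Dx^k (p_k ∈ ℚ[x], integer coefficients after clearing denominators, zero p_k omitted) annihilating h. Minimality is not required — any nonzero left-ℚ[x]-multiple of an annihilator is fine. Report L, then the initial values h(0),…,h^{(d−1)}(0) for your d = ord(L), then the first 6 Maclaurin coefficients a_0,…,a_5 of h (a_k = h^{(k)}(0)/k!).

L = -2·Dx + (1 + 4·x + 4·x^2)·Dx^2  (order 2).
h: a_k = 0, -3, -3, 2, -1, -2/5, …
ICs: h(0) = 0, h′(0) = -3.

f: a_k = -3, -6, -6, -4, -2, -4/5, …
f∘r: x↦r, Dx↦Dx/r' in L_f ⇒ L₀.
h=∫h₀ ⇒ L = L₀·Dx.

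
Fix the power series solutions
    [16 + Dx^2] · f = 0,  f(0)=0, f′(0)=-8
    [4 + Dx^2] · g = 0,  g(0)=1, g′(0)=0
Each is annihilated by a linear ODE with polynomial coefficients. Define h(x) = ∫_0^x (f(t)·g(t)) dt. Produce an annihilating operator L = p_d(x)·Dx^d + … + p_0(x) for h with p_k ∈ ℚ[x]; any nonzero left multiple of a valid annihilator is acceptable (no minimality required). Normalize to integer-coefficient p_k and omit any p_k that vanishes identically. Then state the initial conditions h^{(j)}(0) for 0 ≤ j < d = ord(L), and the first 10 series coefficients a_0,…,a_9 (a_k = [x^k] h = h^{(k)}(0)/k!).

f: a_k = 0, -8, 0, 64/3, 0, -256/15, 0, 2048/315, 0, -4096/2835, …
g: a_k = 1, 0, -2, 0, 2/3, 0, -4/45, 0, 2/315, 0, …
h₀=f·g: eliminate ⇒ L₀, order ≤ 2·2.
Integrate: L := L₀·Dx.
L = 144·Dx + 40·Dx^3 + Dx^5  (order 5).
h: a_k = 0, 0, -4, 0, 28/3, 0, -488/45, 0, 2188/315, 0, …
ICs: h(0) = 0, h′(0) = 0, h′′(0) = -8, h′′′(0) = 0, h′′′′(0) = 224.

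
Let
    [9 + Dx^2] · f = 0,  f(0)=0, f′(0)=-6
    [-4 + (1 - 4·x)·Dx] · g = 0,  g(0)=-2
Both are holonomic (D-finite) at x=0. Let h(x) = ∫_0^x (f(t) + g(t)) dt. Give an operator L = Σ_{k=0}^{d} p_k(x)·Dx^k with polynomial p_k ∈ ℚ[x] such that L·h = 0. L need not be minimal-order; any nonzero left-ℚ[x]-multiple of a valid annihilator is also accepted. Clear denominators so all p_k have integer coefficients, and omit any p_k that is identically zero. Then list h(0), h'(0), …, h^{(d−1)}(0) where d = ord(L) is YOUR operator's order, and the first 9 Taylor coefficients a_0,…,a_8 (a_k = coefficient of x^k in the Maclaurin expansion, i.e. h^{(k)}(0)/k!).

f: a_k = 0, -6, 0, 9, 0, -81/20, 0, 243/280, 0, …
g: a_k = -2, -8, -32, -128, -512, -2048, -8192, -32768, -131072, …
h₀=f+g: left-lcm gives L₀, ord ≤ 3.
Integrate: L := L₀·Dx.
L = (-3780 + 2592·x - 5184·x^2)·Dx + (369 - 2124·x + 3888·x^2 - 5184·x^3)·Dx^2 + (-420 + 288·x - 576·x^2)·Dx^3 + (41 - 236·x + 432·x^2 - 576·x^3)·Dx^4  (order 4).
h: a_k = 0, -2, -7, -32/3, -119/4, -512/5, -41041/120, -8192/7, -9174797/2240, …
ICs: h(0) = 0, h′(0) = -2, h′′(0) = -14, h′′′(0) = -64.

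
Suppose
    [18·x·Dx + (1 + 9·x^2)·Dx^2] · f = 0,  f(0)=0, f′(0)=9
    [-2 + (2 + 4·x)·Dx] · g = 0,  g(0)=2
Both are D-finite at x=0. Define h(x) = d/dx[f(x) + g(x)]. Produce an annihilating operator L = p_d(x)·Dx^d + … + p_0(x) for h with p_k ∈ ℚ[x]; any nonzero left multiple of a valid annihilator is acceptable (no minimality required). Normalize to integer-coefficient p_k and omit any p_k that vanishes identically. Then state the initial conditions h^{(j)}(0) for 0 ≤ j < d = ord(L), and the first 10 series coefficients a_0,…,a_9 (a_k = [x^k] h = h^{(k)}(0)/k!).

f: a_k = 0, 9, 0, -27, 0, 729/5, 0, -6561/7, 0, 6561, …
g: a_k = 2, 2, -1, 1, -5/4, 7/4, -21/8, 33/8, -429/64, 715/64, …
L₀ := lclm(L_f,L_g); ord L₀ ≤ 2+1.
Differentiate: ansatz ord ≤ ord L₀ ⇒ L.
L = (-36 - 180·x + 972·x^2 + 972·x^3) + (-42 - 144·x + 720·x^2 + 3888·x^3 + 3402·x^4)·Dx + (-2 + 32·x + 108·x^2 + 396·x^3 + 1134·x^4 + 972·x^5)·Dx^2  (order 2).
h: a_k = 11, -2, -78, -5, 2951/4, -63/4, -52257/8, -429/8, 3785571/64, -12155/64, …
ICs: h(0) = 11, h′(0) = -2.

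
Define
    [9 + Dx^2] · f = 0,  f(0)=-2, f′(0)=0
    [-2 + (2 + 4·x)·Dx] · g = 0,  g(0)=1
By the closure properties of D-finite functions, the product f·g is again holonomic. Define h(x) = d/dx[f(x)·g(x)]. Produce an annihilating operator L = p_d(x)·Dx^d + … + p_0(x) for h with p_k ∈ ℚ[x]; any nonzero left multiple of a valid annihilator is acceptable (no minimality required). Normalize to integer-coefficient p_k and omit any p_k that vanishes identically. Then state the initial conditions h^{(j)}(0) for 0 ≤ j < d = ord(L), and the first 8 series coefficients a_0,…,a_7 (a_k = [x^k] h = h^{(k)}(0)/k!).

f: a_k = -2, 0, 9, 0, -27/4, 0, 81/40, 0, …
g: a_k = 1, 1, -1/2, 1/2, -5/8, 7/8, -21/16, 33/16, …
f·g: L₀ = L_f ⊗_s L_g, ord ≤ 2·1.
h₀' ⇒ L via d/dx closure of L₀.
L = (14 + 84·x + 192·x^2 + 216·x^3 + 108·x^4) + (-1 - 8·x - 18·x^2 - 12·x^3)·Dx + (1 + 7·x + 19·x^2 + 24·x^3 + 12·x^4)·Dx^2  (order 2).
h: a_k = -2, 20, 24, -40, -20, 72/5, 84/5, -624/35, …
ICs: h(0) = -2, h′(0) = 20.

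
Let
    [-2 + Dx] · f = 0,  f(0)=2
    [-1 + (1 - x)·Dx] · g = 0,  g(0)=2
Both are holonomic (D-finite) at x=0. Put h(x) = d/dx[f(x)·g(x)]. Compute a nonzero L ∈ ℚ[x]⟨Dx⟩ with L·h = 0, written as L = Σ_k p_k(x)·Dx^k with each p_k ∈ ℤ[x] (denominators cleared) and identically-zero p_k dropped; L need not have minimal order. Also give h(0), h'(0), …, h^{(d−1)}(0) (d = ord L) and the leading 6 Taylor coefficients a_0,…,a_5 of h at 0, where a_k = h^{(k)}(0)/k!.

L = (10 - 12·x + 4·x^2) + (-3 + 5·x - 2·x^2)·Dx  (order 1).
h: a_k = 12, 40, 76, 112, 436/3, 2648/15, …
ICs: h(0) = 12.

f: a_k = 2, 4, 4, 8/3, 4/3, 8/15, …
g: a_k = 2, 2, 2, 2, 2, 2, …
f·g: L₀ = L_f ⊗_s L_g, ord ≤ 1·1.
h₀' ⇒ L via d/dx closure of L₀.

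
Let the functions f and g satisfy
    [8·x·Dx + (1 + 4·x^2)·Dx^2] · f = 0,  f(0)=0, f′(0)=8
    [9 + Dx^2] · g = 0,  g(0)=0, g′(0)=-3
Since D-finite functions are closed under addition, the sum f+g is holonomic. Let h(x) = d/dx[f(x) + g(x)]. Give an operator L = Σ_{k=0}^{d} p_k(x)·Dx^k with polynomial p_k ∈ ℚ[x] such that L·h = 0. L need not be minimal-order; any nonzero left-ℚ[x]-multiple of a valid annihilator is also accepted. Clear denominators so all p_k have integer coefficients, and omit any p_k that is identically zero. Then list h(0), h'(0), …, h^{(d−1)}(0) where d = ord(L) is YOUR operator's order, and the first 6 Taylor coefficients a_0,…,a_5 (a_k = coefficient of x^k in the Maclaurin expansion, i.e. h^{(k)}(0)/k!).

L = (-2808·x + 19008·x^3 + 10368·x^5) + (9 + 1548·x^2 + 7344·x^4 + 5184·x^6)·Dx + (-312·x + 2112·x^3 + 1152·x^5)·Dx^2 + (1 + 172·x^2 + 816·x^4 + 576·x^6)·Dx^3  (order 3).
h: a_k = 5, 0, -37/2, 0, 943/8, 0, …
ICs: h(0) = 5, h′(0) = 0, h′′(0) = -37.

f: a_k = 0, 8, 0, -32/3, 0, 128/5, …
g: a_k = 0, -3, 0, 9/2, 0, -81/40, …
Weyl lclm of L_f,L_g ⇒ L₀ (ord ≤ 4).
h=h₀': d/dx-closure on L₀ ⇒ L.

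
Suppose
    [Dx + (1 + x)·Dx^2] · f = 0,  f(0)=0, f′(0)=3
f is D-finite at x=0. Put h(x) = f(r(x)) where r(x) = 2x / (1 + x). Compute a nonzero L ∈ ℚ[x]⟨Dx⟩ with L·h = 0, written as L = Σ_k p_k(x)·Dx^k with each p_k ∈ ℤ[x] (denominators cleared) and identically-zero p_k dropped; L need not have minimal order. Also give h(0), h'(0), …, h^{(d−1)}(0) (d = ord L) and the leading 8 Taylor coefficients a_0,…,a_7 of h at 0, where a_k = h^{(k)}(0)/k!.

f: a_k = 0, 3, -3/2, 1, -3/4, 3/5, -1/2, 3/7, …
h₀=f(r): pull back L_f along r ⇒ L₀.
L = (4 + 6·x)·Dx + (1 + 4·x + 3·x^2)·Dx^2  (order 2).
h: a_k = 0, 6, -12, 26, -60, 726/5, -364, 6558/7, …
ICs: h(0) = 0, h′(0) = 6.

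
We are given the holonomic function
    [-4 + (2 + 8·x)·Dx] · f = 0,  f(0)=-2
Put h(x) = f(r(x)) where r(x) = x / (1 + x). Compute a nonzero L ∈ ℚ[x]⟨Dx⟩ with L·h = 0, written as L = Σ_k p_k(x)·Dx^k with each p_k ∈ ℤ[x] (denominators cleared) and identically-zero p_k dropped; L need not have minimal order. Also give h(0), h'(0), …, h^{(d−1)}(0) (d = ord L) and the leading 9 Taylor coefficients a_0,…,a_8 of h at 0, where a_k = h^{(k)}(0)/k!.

f: a_k = -2, -4, 4, -8, 20, -56, 168, -528, 1716, …
Substitute x→r, Dx→(1/r')Dx; clear ⇒ L₀.
L = -2 + (1 + 6·x + 5·x^2)·Dx  (order 1).
h: a_k = -2, -4, 8, -20, 60, -204, 752, -2924, 11800, …
ICs: h(0) = -2.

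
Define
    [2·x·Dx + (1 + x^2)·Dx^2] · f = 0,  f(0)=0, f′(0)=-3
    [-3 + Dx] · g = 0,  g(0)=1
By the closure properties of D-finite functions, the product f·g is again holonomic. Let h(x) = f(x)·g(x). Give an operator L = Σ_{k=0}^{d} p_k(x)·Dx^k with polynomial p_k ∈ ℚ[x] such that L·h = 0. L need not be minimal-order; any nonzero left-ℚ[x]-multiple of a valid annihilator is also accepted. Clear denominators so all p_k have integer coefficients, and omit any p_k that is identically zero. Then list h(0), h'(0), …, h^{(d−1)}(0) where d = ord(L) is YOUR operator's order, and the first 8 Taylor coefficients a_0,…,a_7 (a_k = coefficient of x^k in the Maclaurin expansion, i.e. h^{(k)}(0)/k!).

L = (9 - 6·x + 9·x^2) + (-6 + 2·x - 6·x^2)·Dx + (1 + x^2)·Dx^2  (order 2).
h: a_k = 0, -3, -9, -25/2, -21/2, -249/40, -27/8, -1083/560, …
ICs: h(0) = 0, h′(0) = -3.

f: a_k = 0, -3, 0, 1, 0, -3/5, 0, 3/7, …
g: a_k = 1, 3, 9/2, 9/2, 27/8, 81/40, 81/80, 243/560, …
Product ⇒ symmetric product L₀, ord ≤ 2.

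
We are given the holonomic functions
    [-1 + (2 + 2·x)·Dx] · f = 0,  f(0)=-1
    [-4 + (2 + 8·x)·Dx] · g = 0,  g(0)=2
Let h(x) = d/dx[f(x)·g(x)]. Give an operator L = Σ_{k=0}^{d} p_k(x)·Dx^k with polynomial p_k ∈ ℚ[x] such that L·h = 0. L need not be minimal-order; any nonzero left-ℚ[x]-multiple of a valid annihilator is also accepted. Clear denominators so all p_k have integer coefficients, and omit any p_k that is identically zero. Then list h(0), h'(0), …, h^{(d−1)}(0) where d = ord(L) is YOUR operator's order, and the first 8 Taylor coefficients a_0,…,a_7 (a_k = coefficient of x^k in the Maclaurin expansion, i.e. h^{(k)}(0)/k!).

L = -9 + (-10 - 66·x - 120·x^2 - 64·x^3)·Dx  (order 1).
h: a_k = -5, 9/2, -135/8, 981/16, -28575/128, 210087/256, -3120075/1024, 23369805/2048, …
ICs: h(0) = -5.

f: a_k = -1, -1/2, 1/8, -1/16, 5/128, -7/256, 21/1024, -33/2048, …
g: a_k = 2, 4, -4, 8, -20, 56, -168, 528, …
L₀ := L_f ⊗_s L_g (sym. prod.), ord ≤ 1.
h₀' ⇒ L via d/dx closure of L₀.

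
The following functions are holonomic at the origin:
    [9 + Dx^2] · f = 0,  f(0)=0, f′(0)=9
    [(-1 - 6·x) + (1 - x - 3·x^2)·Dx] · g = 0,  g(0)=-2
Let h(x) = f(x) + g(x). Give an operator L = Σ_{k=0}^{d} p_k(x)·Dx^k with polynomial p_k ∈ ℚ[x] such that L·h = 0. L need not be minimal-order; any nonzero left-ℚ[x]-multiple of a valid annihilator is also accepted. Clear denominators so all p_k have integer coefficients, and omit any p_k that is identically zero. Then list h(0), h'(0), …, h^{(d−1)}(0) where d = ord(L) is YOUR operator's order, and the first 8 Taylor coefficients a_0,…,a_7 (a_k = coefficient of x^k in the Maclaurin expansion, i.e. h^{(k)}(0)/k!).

f: a_k = 0, 9, 0, -27/2, 0, 243/40, 0, -729/560, …
g: a_k = -2, -2, -8, -14, -38, -80, -194, -434, …
f+g: L₀ = lclm(L_f,L_g), ord ≤ 2+1.
L = (-459 - 2916·x - 1539·x^2 - 3888·x^3 - 3645·x^4 - 4374·x^5) + (153 - 153·x - 378·x^2 + 405·x^3 - 2187·x^5 - 2187·x^6)·Dx + (-51 - 324·x - 171·x^2 - 432·x^3 - 405·x^4 - 486·x^5)·Dx^2 + (17 - 17·x - 42·x^2 + 45·x^3 - 243·x^5 - 243·x^6)·Dx^3  (order 3).
h: a_k = -2, 7, -8, -55/2, -38, -2957/40, -194, -243769/560, …
ICs: h(0) = -2, h′(0) = 7, h′′(0) = -16.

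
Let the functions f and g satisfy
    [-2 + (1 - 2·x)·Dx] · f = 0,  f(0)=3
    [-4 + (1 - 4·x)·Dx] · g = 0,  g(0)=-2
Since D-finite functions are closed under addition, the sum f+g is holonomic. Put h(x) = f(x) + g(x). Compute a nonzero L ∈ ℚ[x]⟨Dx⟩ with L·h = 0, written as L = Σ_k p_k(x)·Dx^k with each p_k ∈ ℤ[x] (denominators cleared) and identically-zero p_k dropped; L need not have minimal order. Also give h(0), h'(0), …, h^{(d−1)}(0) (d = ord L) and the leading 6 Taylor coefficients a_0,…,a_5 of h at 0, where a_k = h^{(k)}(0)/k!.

f: a_k = 3, 6, 12, 24, 48, 96, …
g: a_k = -2, -8, -32, -128, -512, -2048, …
Weyl lclm of L_f,L_g ⇒ L₀ (ord ≤ 2).
L = -16 + (12 - 32·x)·Dx + (-1 + 6·x - 8·x^2)·Dx^2  (order 2).
h: a_k = 1, -2, -20, -104, -464, -1952, …
ICs: h(0) = 1, h′(0) = -2.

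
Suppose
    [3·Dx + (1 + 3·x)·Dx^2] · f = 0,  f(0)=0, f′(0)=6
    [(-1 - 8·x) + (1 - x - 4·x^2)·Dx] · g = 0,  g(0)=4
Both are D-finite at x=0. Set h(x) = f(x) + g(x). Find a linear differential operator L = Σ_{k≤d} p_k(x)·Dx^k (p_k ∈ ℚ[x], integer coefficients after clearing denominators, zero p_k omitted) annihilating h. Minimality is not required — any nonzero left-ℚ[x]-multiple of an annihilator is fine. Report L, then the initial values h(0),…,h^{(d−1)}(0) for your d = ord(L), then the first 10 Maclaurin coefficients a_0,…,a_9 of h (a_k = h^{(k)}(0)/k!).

f: a_k = 0, 6, -9, 18, -81/2, 486/5, -243, 4374/7, -6561/4, 4374, …
g: a_k = 4, 4, 20, 36, 116, 260, 724, 1764, 4660, 11716, …
Weyl lclm of L_f,L_g ⇒ L₀ (ord ≤ 3).
L = (-342 - 2178·x - 6624·x^2 - 6336·x^3 - 6912·x^4)·Dx + (-36 - 696·x - 4356·x^2 - 10176·x^3 - 12960·x^4 - 11520·x^5)·Dx^2 + (13 + 101·x + 191·x^2 - 225·x^3 - 1440·x^4 - 2928·x^5 - 2304·x^6)·Dx^3  (order 3).
h: a_k = 4, 10, 11, 54, 151/2, 1786/5, 481, 16722/7, 12079/4, 16090, …
ICs: h(0) = 4, h′(0) = 10, h′′(0) = 22.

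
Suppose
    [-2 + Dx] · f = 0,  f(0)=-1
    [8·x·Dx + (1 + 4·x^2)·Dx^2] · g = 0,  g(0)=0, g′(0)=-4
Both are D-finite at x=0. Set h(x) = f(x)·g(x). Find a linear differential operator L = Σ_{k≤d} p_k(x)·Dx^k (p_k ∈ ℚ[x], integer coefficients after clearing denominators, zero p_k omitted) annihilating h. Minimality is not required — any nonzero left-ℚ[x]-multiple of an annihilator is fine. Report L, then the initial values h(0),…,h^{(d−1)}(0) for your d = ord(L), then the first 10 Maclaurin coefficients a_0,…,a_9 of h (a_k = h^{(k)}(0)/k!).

f: a_k = -1, -2, -2, -4/3, -2/3, -4/15, -4/45, -8/315, -2/315, -4/2835, …
g: a_k = 0, -4, 0, 16/3, 0, -64/5, 0, 256/7, 0, -1024/9, …
L₀ := L_f ⊗_s L_g (sym. prod.), ord ≤ 2.
L = (4 - 16·x + 16·x^2) + (-4 + 8·x - 16·x^2)·Dx + (1 + 4·x^2)·Dx^2  (order 2).
h: a_k = 0, 4, 8, 8/3, -16/3, 24/5, 176/9, -496/35, -3616/63, 9208/189, …
ICs: h(0) = 0, h′(0) = 4.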